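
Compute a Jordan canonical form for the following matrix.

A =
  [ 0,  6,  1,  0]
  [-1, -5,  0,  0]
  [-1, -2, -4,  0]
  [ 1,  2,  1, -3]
J_3(-3) ⊕ J_1(-3)

The characteristic polynomial is
  det(x·I − A) = x^4 + 12*x^3 + 54*x^2 + 108*x + 81 = (x + 3)^4

Eigenvalues and multiplicities (the geometric multiplicity of λ is n − rank(A − λI), which equals the number of Jordan blocks for λ):
  λ = -3: algebraic multiplicity = 4, geometric multiplicity = 2

Determining the block sizes for each eigenvalue:
  λ = -3: with am = 4 and gm = 2, the partition is not yet determined (e.g. several partitions of 4 into 2 parts exist). Let N = A − (-3)·I. Computing rank(N^1) = 2, rank(N^2) = 1, rank(N^3) = 0; the number of blocks of size ≥ j is rank(N^{j−1}) − rank(N^j), giving [2, 1, 1]. So we have 1 block(s) of size 3, 1 block(s) of size 1 → block sizes [3, 1]

Assembling the blocks gives a Jordan form
J =
  [-3,  1,  0,  0]
  [ 0, -3,  1,  0]
  [ 0,  0, -3,  0]
  [ 0,  0,  0, -3]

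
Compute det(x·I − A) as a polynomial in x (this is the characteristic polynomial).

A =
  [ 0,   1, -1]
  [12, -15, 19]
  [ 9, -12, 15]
x^3

Expanding det(x·I − A) (e.g. by cofactor expansion or by noting that A is similar to its Jordan form J, which has the same characteristic polynomial as A) gives
  χ_A(x) = x^3
which factors as x^3. The eigenvalues (with algebraic multiplicities) are λ = 0 with multiplicity 3.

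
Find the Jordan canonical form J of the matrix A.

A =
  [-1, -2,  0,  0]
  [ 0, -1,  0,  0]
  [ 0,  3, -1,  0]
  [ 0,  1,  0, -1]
J_2(-1) ⊕ J_1(-1) ⊕ J_1(-1)

The characteristic polynomial is
  det(x·I − A) = x^4 + 4*x^3 + 6*x^2 + 4*x + 1 = (x + 1)^4

Eigenvalues and multiplicities (the geometric multiplicity of λ is n − rank(A − λI), which equals the number of Jordan blocks for λ):
  λ = -1: algebraic multiplicity = 4, geometric multiplicity = 3

Determining the block sizes for each eigenvalue:
  λ = -1: 3 blocks summing to 4 forces exactly one block of size 2 and the rest size 1 → block sizes [2, 1, 1]

Assembling the blocks gives a Jordan form
J =
  [-1,  1,  0,  0]
  [ 0, -1,  0,  0]
  [ 0,  0, -1,  0]
  [ 0,  0,  0, -1]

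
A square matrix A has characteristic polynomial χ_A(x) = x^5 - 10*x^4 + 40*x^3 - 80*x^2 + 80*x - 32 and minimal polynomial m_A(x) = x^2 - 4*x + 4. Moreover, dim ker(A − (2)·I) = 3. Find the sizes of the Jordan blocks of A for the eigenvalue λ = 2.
Block sizes for λ = 2: [2, 2, 1]

Step 1 — from the characteristic polynomial, algebraic multiplicity of λ = 2 is 5. From dim ker(A − (2)·I) = 3, there are exactly 3 Jordan blocks for λ = 2.
Step 2 — from the minimal polynomial, the factor (x − 2)^2 tells us the largest block for λ = 2 has size 2.
Step 3 — with total size 5, 3 blocks, and largest block 2, the block sizes (in nonincreasing order) are [2, 2, 1].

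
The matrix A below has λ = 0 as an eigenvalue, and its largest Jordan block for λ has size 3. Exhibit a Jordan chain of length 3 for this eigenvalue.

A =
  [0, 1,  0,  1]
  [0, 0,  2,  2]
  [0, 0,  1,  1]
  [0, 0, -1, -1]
A Jordan chain for λ = 0 of length 3:
v_1 = (1, 0, 0, 0)ᵀ
v_2 = (0, 2, 1, -1)ᵀ
v_3 = (0, 0, 1, 0)ᵀ

Let N = A − (0)·I. We want v_3 with N^3 v_3 = 0 but N^2 v_3 ≠ 0; then v_{j-1} := N · v_j for j = 3, …, 2.

Pick v_3 = (0, 0, 1, 0)ᵀ.
Then v_2 = N · v_3 = (0, 2, 1, -1)ᵀ.
Then v_1 = N · v_2 = (1, 0, 0, 0)ᵀ.

Sanity check: (A − (0)·I) v_1 = (0, 0, 0, 0)ᵀ = 0. ✓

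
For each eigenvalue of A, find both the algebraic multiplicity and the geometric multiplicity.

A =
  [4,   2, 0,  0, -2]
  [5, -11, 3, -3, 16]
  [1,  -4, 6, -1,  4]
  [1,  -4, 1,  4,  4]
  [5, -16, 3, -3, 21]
λ = 4: alg = 1, geom = 1; λ = 5: alg = 4, geom = 3

Step 1 — factor the characteristic polynomial to read off the algebraic multiplicities:
  χ_A(x) = (x - 5)^4*(x - 4)

Step 2 — compute geometric multiplicities via the rank-nullity identity g(λ) = n − rank(A − λI):
  rank(A − (4)·I) = 4, so dim ker(A − (4)·I) = n − 4 = 1
  rank(A − (5)·I) = 2, so dim ker(A − (5)·I) = n − 2 = 3

Summary:
  λ = 4: algebraic multiplicity = 1, geometric multiplicity = 1
  λ = 5: algebraic multiplicity = 4, geometric multiplicity = 3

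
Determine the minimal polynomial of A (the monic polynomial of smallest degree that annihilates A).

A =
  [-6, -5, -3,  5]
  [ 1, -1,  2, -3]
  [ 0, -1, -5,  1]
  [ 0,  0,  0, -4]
x^3 + 12*x^2 + 48*x + 64

The characteristic polynomial is χ_A(x) = (x + 4)^4, so the eigenvalues are known. The minimal polynomial is
  m_A(x) = Π_λ (x − λ)^{k_λ}
where k_λ is the size of the *largest* Jordan block for λ (equivalently, the smallest k with (A − λI)^k v = 0 for every generalised eigenvector v of λ).

  λ = -4: largest Jordan block has size 3, contributing (x + 4)^3

So m_A(x) = (x + 4)^3 = x^3 + 12*x^2 + 48*x + 64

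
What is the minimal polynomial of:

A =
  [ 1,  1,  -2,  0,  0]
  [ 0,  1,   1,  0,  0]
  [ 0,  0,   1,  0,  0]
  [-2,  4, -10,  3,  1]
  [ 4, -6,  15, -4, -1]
x^3 - 3*x^2 + 3*x - 1

The characteristic polynomial is χ_A(x) = (x - 1)^5, so the eigenvalues are known. The minimal polynomial is
  m_A(x) = Π_λ (x − λ)^{k_λ}
where k_λ is the size of the *largest* Jordan block for λ (equivalently, the smallest k with (A − λI)^k v = 0 for every generalised eigenvector v of λ).

  λ = 1: largest Jordan block has size 3, contributing (x − 1)^3

So m_A(x) = (x - 1)^3 = x^3 - 3*x^2 + 3*x - 1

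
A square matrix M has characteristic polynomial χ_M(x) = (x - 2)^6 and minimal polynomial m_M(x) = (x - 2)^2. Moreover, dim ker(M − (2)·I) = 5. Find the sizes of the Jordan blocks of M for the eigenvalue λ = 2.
Block sizes for λ = 2: [2, 1, 1, 1, 1]

Step 1 — from the characteristic polynomial, algebraic multiplicity of λ = 2 is 6. From dim ker(M − (2)·I) = 5, there are exactly 5 Jordan blocks for λ = 2.
Step 2 — from the minimal polynomial, the factor (x − 2)^2 tells us the largest block for λ = 2 has size 2.
Step 3 — with total size 6, 5 blocks, and largest block 2, the block sizes (in nonincreasing order) are [2, 1, 1, 1, 1].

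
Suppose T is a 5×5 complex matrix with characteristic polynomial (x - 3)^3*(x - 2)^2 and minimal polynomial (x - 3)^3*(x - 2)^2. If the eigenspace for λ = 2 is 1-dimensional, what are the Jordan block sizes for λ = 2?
Block sizes for λ = 2: [2]

Step 1 — from the characteristic polynomial, algebraic multiplicity of λ = 2 is 2. From dim ker(T − (2)·I) = 1, there are exactly 1 Jordan blocks for λ = 2.
Step 2 — from the minimal polynomial, the factor (x − 2)^2 tells us the largest block for λ = 2 has size 2.
Step 3 — with total size 2, 1 blocks, and largest block 2, the block sizes (in nonincreasing order) are [2].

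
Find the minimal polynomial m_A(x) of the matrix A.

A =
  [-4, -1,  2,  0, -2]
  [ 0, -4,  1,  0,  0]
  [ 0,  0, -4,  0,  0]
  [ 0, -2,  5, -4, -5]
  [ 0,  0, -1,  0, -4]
x^3 + 12*x^2 + 48*x + 64

The characteristic polynomial is χ_A(x) = (x + 4)^5, so the eigenvalues are known. The minimal polynomial is
  m_A(x) = Π_λ (x − λ)^{k_λ}
where k_λ is the size of the *largest* Jordan block for λ (equivalently, the smallest k with (A − λI)^k v = 0 for every generalised eigenvector v of λ).

  λ = -4: largest Jordan block has size 3, contributing (x + 4)^3

So m_A(x) = (x + 4)^3 = x^3 + 12*x^2 + 48*x + 64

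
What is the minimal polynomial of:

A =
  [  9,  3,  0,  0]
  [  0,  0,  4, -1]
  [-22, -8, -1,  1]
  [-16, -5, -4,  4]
x^3 - 9*x^2 + 27*x - 27

The characteristic polynomial is χ_A(x) = (x - 3)^4, so the eigenvalues are known. The minimal polynomial is
  m_A(x) = Π_λ (x − λ)^{k_λ}
where k_λ is the size of the *largest* Jordan block for λ (equivalently, the smallest k with (A − λI)^k v = 0 for every generalised eigenvector v of λ).

  λ = 3: largest Jordan block has size 3, contributing (x − 3)^3

So m_A(x) = (x - 3)^3 = x^3 - 9*x^2 + 27*x - 27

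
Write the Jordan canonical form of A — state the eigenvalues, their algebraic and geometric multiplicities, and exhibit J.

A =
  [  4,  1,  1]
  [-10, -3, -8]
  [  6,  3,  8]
J_2(2) ⊕ J_1(5)

The characteristic polynomial is
  det(x·I − A) = x^3 - 9*x^2 + 24*x - 20 = (x - 5)*(x - 2)^2

Eigenvalues and multiplicities (the geometric multiplicity of λ is n − rank(A − λI), which equals the number of Jordan blocks for λ):
  λ = 2: algebraic multiplicity = 2, geometric multiplicity = 1
  λ = 5: algebraic multiplicity = 1, geometric multiplicity = 1

Determining the block sizes for each eigenvalue:
  λ = 2: one block (gm = 1), so the single block has size am = 2 → block sizes [2]
  λ = 5: one block (gm = 1), so the single block has size am = 1 → block sizes [1]

Assembling the blocks gives a Jordan form
J =
  [2, 1, 0]
  [0, 2, 0]
  [0, 0, 5]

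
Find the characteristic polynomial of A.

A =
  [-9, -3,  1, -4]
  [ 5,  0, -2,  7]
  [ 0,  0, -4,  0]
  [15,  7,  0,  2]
x^4 + 11*x^3 + 36*x^2 + 16*x - 64

Expanding det(x·I − A) (e.g. by cofactor expansion or by noting that A is similar to its Jordan form J, which has the same characteristic polynomial as A) gives
  χ_A(x) = x^4 + 11*x^3 + 36*x^2 + 16*x - 64
which factors as (x - 1)*(x + 4)^3. The eigenvalues (with algebraic multiplicities) are λ = -4 with multiplicity 3, λ = 1 with multiplicity 1.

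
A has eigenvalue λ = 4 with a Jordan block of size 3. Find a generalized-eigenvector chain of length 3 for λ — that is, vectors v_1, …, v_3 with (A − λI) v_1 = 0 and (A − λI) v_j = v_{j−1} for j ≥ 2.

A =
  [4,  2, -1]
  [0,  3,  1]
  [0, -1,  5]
A Jordan chain for λ = 4 of length 3:
v_1 = (-1, 0, 0)ᵀ
v_2 = (2, -1, -1)ᵀ
v_3 = (0, 1, 0)ᵀ

Let N = A − (4)·I. We want v_3 with N^3 v_3 = 0 but N^2 v_3 ≠ 0; then v_{j-1} := N · v_j for j = 3, …, 2.

Pick v_3 = (0, 1, 0)ᵀ.
Then v_2 = N · v_3 = (2, -1, -1)ᵀ.
Then v_1 = N · v_2 = (-1, 0, 0)ᵀ.

Sanity check: (A − (4)·I) v_1 = (0, 0, 0)ᵀ = 0. ✓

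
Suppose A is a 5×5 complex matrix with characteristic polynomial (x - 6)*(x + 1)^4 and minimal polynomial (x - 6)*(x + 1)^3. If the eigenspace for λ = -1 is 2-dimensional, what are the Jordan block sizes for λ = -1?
Block sizes for λ = -1: [3, 1]

Step 1 — from the characteristic polynomial, algebraic multiplicity of λ = -1 is 4. From dim ker(A − (-1)·I) = 2, there are exactly 2 Jordan blocks for λ = -1.
Step 2 — from the minimal polynomial, the factor (x + 1)^3 tells us the largest block for λ = -1 has size 3.
Step 3 — with total size 4, 2 blocks, and largest block 3, the block sizes (in nonincreasing order) are [3, 1].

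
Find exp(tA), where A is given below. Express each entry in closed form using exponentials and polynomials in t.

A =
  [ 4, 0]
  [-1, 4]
e^{tA} =
  [exp(4*t), 0]
  [-t*exp(4*t), exp(4*t)]

Strategy: write A = P · J · P⁻¹ where J is a Jordan canonical form, so e^{tA} = P · e^{tJ} · P⁻¹, and e^{tJ} can be computed block-by-block.

A has Jordan form
J =
  [4, 1]
  [0, 4]
(up to reordering of blocks).

Per-block formulas:
  For a 2×2 Jordan block J_2(4): exp(t · J_2(4)) = e^(4t)·(I + t·N), where N is the 2×2 nilpotent shift.

After assembling e^{tJ} and conjugating by P, we get:

e^{tA} =
  [exp(4*t), 0]
  [-t*exp(4*t), exp(4*t)]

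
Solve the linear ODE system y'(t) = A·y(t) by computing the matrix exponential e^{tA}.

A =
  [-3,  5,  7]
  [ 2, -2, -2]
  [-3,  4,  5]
e^{tA} =
  [-t^2 - 3*t + 1, 3*t^2/2 + 5*t, 2*t^2 + 7*t]
  [-2*t^2 + 2*t, 3*t^2 - 2*t + 1, 4*t^2 - 2*t]
  [t^2 - 3*t, -3*t^2/2 + 4*t, -2*t^2 + 5*t + 1]

Strategy: write A = P · J · P⁻¹ where J is a Jordan canonical form, so e^{tA} = P · e^{tJ} · P⁻¹, and e^{tJ} can be computed block-by-block.

A has Jordan form
J =
  [0, 1, 0]
  [0, 0, 1]
  [0, 0, 0]
(up to reordering of blocks).

Per-block formulas:
  For a 3×3 Jordan block J_3(0): exp(t · J_3(0)) = e^(0t)·(I + t·N + (t^2/2)·N^2), where N is the 3×3 nilpotent shift.

After assembling e^{tJ} and conjugating by P, we get:

e^{tA} =
  [-t^2 - 3*t + 1, 3*t^2/2 + 5*t, 2*t^2 + 7*t]
  [-2*t^2 + 2*t, 3*t^2 - 2*t + 1, 4*t^2 - 2*t]
  [t^2 - 3*t, -3*t^2/2 + 4*t, -2*t^2 + 5*t + 1]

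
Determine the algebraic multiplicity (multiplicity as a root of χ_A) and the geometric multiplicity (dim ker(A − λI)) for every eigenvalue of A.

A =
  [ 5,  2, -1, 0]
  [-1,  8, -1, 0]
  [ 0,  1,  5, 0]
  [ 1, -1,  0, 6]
λ = 6: alg = 4, geom = 2

Step 1 — factor the characteristic polynomial to read off the algebraic multiplicities:
  χ_A(x) = (x - 6)^4

Step 2 — compute geometric multiplicities via the rank-nullity identity g(λ) = n − rank(A − λI):
  rank(A − (6)·I) = 2, so dim ker(A − (6)·I) = n − 2 = 2

Summary:
  λ = 6: algebraic multiplicity = 4, geometric multiplicity = 2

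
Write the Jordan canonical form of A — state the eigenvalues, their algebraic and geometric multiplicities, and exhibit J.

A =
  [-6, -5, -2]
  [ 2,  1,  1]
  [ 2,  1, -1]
J_3(-2)

The characteristic polynomial is
  det(x·I − A) = x^3 + 6*x^2 + 12*x + 8 = (x + 2)^3

Eigenvalues and multiplicities (the geometric multiplicity of λ is n − rank(A − λI), which equals the number of Jordan blocks for λ):
  λ = -2: algebraic multiplicity = 3, geometric multiplicity = 1

Determining the block sizes for each eigenvalue:
  λ = -2: one block (gm = 1), so the single block has size am = 3 → block sizes [3]

Assembling the blocks gives a Jordan form
J =
  [-2,  1,  0]
  [ 0, -2,  1]
  [ 0,  0, -2]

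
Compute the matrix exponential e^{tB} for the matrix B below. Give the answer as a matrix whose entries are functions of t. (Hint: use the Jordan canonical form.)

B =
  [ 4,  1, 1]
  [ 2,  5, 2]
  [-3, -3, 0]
e^{tB} =
  [t*exp(3*t) + exp(3*t), t*exp(3*t), t*exp(3*t)]
  [2*t*exp(3*t), 2*t*exp(3*t) + exp(3*t), 2*t*exp(3*t)]
  [-3*t*exp(3*t), -3*t*exp(3*t), -3*t*exp(3*t) + exp(3*t)]

Strategy: write B = P · J · P⁻¹ where J is a Jordan canonical form, so e^{tB} = P · e^{tJ} · P⁻¹, and e^{tJ} can be computed block-by-block.

B has Jordan form
J =
  [3, 1, 0]
  [0, 3, 0]
  [0, 0, 3]
(up to reordering of blocks).

Per-block formulas:
  For a 1×1 block at λ = 3: exp(t · [3]) = [e^(3t)].
  For a 2×2 Jordan block J_2(3): exp(t · J_2(3)) = e^(3t)·(I + t·N), where N is the 2×2 nilpotent shift.

After assembling e^{tJ} and conjugating by P, we get:

e^{tB} =
  [t*exp(3*t) + exp(3*t), t*exp(3*t), t*exp(3*t)]
  [2*t*exp(3*t), 2*t*exp(3*t) + exp(3*t), 2*t*exp(3*t)]
  [-3*t*exp(3*t), -3*t*exp(3*t), -3*t*exp(3*t) + exp(3*t)]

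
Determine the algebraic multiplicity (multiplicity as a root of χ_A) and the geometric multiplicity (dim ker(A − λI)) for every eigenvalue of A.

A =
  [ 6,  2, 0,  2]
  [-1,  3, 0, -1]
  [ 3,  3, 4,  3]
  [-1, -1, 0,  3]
λ = 4: alg = 4, geom = 3

Step 1 — factor the characteristic polynomial to read off the algebraic multiplicities:
  χ_A(x) = (x - 4)^4

Step 2 — compute geometric multiplicities via the rank-nullity identity g(λ) = n − rank(A − λI):
  rank(A − (4)·I) = 1, so dim ker(A − (4)·I) = n − 1 = 3

Summary:
  λ = 4: algebraic multiplicity = 4, geometric multiplicity = 3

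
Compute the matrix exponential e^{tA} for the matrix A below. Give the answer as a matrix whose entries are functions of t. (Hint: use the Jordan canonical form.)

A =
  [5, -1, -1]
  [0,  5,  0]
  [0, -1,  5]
e^{tA} =
  [exp(5*t), t^2*exp(5*t)/2 - t*exp(5*t), -t*exp(5*t)]
  [0, exp(5*t), 0]
  [0, -t*exp(5*t), exp(5*t)]

Strategy: write A = P · J · P⁻¹ where J is a Jordan canonical form, so e^{tA} = P · e^{tJ} · P⁻¹, and e^{tJ} can be computed block-by-block.

A has Jordan form
J =
  [5, 1, 0]
  [0, 5, 1]
  [0, 0, 5]
(up to reordering of blocks).

Per-block formulas:
  For a 3×3 Jordan block J_3(5): exp(t · J_3(5)) = e^(5t)·(I + t·N + (t^2/2)·N^2), where N is the 3×3 nilpotent shift.

After assembling e^{tJ} and conjugating by P, we get:

e^{tA} =
  [exp(5*t), t^2*exp(5*t)/2 - t*exp(5*t), -t*exp(5*t)]
  [0, exp(5*t), 0]
  [0, -t*exp(5*t), exp(5*t)]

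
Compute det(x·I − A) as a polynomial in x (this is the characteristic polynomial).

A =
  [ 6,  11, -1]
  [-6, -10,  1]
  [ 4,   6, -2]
x^3 + 6*x^2 + 12*x + 8

Expanding det(x·I − A) (e.g. by cofactor expansion or by noting that A is similar to its Jordan form J, which has the same characteristic polynomial as A) gives
  χ_A(x) = x^3 + 6*x^2 + 12*x + 8
which factors as (x + 2)^3. The eigenvalues (with algebraic multiplicities) are λ = -2 with multiplicity 3.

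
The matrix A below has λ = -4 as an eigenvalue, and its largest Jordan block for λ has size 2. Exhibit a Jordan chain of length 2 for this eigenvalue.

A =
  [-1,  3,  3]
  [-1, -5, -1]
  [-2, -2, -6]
A Jordan chain for λ = -4 of length 2:
v_1 = (3, -1, -2)ᵀ
v_2 = (1, 0, 0)ᵀ

Let N = A − (-4)·I. We want v_2 with N^2 v_2 = 0 but N^1 v_2 ≠ 0; then v_{j-1} := N · v_j for j = 2, …, 2.

Pick v_2 = (1, 0, 0)ᵀ.
Then v_1 = N · v_2 = (3, -1, -2)ᵀ.

Sanity check: (A − (-4)·I) v_1 = (0, 0, 0)ᵀ = 0. ✓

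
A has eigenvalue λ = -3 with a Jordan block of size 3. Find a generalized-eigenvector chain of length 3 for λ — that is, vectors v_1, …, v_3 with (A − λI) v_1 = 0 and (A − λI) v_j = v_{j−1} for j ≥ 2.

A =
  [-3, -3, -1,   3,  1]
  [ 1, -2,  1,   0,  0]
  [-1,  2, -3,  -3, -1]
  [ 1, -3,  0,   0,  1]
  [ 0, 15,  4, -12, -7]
A Jordan chain for λ = -3 of length 3:
v_1 = (1, 0, -1, 0, -1)ᵀ
v_2 = (0, 1, -1, 1, 0)ᵀ
v_3 = (1, 0, 0, 0, 0)ᵀ

Let N = A − (-3)·I. We want v_3 with N^3 v_3 = 0 but N^2 v_3 ≠ 0; then v_{j-1} := N · v_j for j = 3, …, 2.

Pick v_3 = (1, 0, 0, 0, 0)ᵀ.
Then v_2 = N · v_3 = (0, 1, -1, 1, 0)ᵀ.
Then v_1 = N · v_2 = (1, 0, -1, 0, -1)ᵀ.

Sanity check: (A − (-3)·I) v_1 = (0, 0, 0, 0, 0)ᵀ = 0. ✓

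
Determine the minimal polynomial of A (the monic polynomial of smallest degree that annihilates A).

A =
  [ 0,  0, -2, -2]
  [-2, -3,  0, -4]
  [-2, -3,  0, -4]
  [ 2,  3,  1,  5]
x^2 - x

The characteristic polynomial is χ_A(x) = x^2*(x - 1)^2, so the eigenvalues are known. The minimal polynomial is
  m_A(x) = Π_λ (x − λ)^{k_λ}
where k_λ is the size of the *largest* Jordan block for λ (equivalently, the smallest k with (A − λI)^k v = 0 for every generalised eigenvector v of λ).

  λ = 0: largest Jordan block has size 1, contributing (x − 0)
  λ = 1: largest Jordan block has size 1, contributing (x − 1)

So m_A(x) = x*(x - 1) = x^2 - x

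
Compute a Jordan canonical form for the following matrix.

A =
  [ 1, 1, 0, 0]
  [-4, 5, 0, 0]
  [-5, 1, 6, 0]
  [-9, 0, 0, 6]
J_2(3) ⊕ J_1(6) ⊕ J_1(6)

The characteristic polynomial is
  det(x·I − A) = x^4 - 18*x^3 + 117*x^2 - 324*x + 324 = (x - 6)^2*(x - 3)^2

Eigenvalues and multiplicities (the geometric multiplicity of λ is n − rank(A − λI), which equals the number of Jordan blocks for λ):
  λ = 3: algebraic multiplicity = 2, geometric multiplicity = 1
  λ = 6: algebraic multiplicity = 2, geometric multiplicity = 2

Determining the block sizes for each eigenvalue:
  λ = 3: one block (gm = 1), so the single block has size am = 2 → block sizes [2]
  λ = 6: gm = am = 2, so every block has size 1 → block sizes [1, 1]

Assembling the blocks gives a Jordan form
J =
  [3, 1, 0, 0]
  [0, 3, 0, 0]
  [0, 0, 6, 0]
  [0, 0, 0, 6]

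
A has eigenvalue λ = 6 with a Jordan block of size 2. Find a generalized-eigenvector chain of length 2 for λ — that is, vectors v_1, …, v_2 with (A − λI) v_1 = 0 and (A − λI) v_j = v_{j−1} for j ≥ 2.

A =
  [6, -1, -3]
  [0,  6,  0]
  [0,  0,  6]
A Jordan chain for λ = 6 of length 2:
v_1 = (-1, 0, 0)ᵀ
v_2 = (0, 1, 0)ᵀ

Let N = A − (6)·I. We want v_2 with N^2 v_2 = 0 but N^1 v_2 ≠ 0; then v_{j-1} := N · v_j for j = 2, …, 2.

Pick v_2 = (0, 1, 0)ᵀ.
Then v_1 = N · v_2 = (-1, 0, 0)ᵀ.

Sanity check: (A − (6)·I) v_1 = (0, 0, 0)ᵀ = 0. ✓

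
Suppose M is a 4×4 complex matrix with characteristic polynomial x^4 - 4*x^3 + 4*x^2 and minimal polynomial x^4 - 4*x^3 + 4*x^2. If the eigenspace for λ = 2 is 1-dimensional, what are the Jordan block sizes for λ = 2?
Block sizes for λ = 2: [2]

Step 1 — from the characteristic polynomial, algebraic multiplicity of λ = 2 is 2. From dim ker(M − (2)·I) = 1, there are exactly 1 Jordan blocks for λ = 2.
Step 2 — from the minimal polynomial, the factor (x − 2)^2 tells us the largest block for λ = 2 has size 2.
Step 3 — with total size 2, 1 blocks, and largest block 2, the block sizes (in nonincreasing order) are [2].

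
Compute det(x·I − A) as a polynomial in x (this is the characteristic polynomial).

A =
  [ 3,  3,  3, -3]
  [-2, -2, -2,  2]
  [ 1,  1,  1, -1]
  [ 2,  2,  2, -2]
x^4

Expanding det(x·I − A) (e.g. by cofactor expansion or by noting that A is similar to its Jordan form J, which has the same characteristic polynomial as A) gives
  χ_A(x) = x^4
which factors as x^4. The eigenvalues (with algebraic multiplicities) are λ = 0 with multiplicity 4.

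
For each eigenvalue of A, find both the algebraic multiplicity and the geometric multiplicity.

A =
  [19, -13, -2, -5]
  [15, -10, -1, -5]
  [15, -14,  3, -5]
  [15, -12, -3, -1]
λ = -1: alg = 1, geom = 1; λ = 4: alg = 3, geom = 2

Step 1 — factor the characteristic polynomial to read off the algebraic multiplicities:
  χ_A(x) = (x - 4)^3*(x + 1)

Step 2 — compute geometric multiplicities via the rank-nullity identity g(λ) = n − rank(A − λI):
  rank(A − (-1)·I) = 3, so dim ker(A − (-1)·I) = n − 3 = 1
  rank(A − (4)·I) = 2, so dim ker(A − (4)·I) = n − 2 = 2

Summary:
  λ = -1: algebraic multiplicity = 1, geometric multiplicity = 1
  λ = 4: algebraic multiplicity = 3, geometric multiplicity = 2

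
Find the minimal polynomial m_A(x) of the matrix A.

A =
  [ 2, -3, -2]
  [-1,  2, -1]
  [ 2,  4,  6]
x^3 - 10*x^2 + 33*x - 36

The characteristic polynomial is χ_A(x) = (x - 4)*(x - 3)^2, so the eigenvalues are known. The minimal polynomial is
  m_A(x) = Π_λ (x − λ)^{k_λ}
where k_λ is the size of the *largest* Jordan block for λ (equivalently, the smallest k with (A − λI)^k v = 0 for every generalised eigenvector v of λ).

  λ = 3: largest Jordan block has size 2, contributing (x − 3)^2
  λ = 4: largest Jordan block has size 1, contributing (x − 4)

So m_A(x) = (x - 4)*(x - 3)^2 = x^3 - 10*x^2 + 33*x - 36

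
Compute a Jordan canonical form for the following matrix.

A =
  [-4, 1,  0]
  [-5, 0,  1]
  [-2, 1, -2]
J_3(-2)

The characteristic polynomial is
  det(x·I − A) = x^3 + 6*x^2 + 12*x + 8 = (x + 2)^3

Eigenvalues and multiplicities (the geometric multiplicity of λ is n − rank(A − λI), which equals the number of Jordan blocks for λ):
  λ = -2: algebraic multiplicity = 3, geometric multiplicity = 1

Determining the block sizes for each eigenvalue:
  λ = -2: one block (gm = 1), so the single block has size am = 3 → block sizes [3]

Assembling the blocks gives a Jordan form
J =
  [-2,  1,  0]
  [ 0, -2,  1]
  [ 0,  0, -2]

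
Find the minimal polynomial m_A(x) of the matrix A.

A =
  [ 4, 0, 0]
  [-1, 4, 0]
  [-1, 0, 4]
x^2 - 8*x + 16

The characteristic polynomial is χ_A(x) = (x - 4)^3, so the eigenvalues are known. The minimal polynomial is
  m_A(x) = Π_λ (x − λ)^{k_λ}
where k_λ is the size of the *largest* Jordan block for λ (equivalently, the smallest k with (A − λI)^k v = 0 for every generalised eigenvector v of λ).

  λ = 4: largest Jordan block has size 2, contributing (x − 4)^2

So m_A(x) = (x - 4)^2 = x^2 - 8*x + 16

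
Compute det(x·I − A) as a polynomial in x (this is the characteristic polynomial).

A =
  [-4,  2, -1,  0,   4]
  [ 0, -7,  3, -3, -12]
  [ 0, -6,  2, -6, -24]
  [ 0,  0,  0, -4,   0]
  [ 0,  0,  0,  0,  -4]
x^5 + 17*x^4 + 112*x^3 + 352*x^2 + 512*x + 256

Expanding det(x·I − A) (e.g. by cofactor expansion or by noting that A is similar to its Jordan form J, which has the same characteristic polynomial as A) gives
  χ_A(x) = x^5 + 17*x^4 + 112*x^3 + 352*x^2 + 512*x + 256
which factors as (x + 1)*(x + 4)^4. The eigenvalues (with algebraic multiplicities) are λ = -4 with multiplicity 4, λ = -1 with multiplicity 1.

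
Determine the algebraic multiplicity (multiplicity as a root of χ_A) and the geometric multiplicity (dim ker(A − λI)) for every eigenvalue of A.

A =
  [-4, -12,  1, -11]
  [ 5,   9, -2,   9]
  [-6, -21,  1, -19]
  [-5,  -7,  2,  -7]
λ = -1: alg = 3, geom = 1; λ = 2: alg = 1, geom = 1

Step 1 — factor the characteristic polynomial to read off the algebraic multiplicities:
  χ_A(x) = (x - 2)*(x + 1)^3

Step 2 — compute geometric multiplicities via the rank-nullity identity g(λ) = n − rank(A − λI):
  rank(A − (-1)·I) = 3, so dim ker(A − (-1)·I) = n − 3 = 1
  rank(A − (2)·I) = 3, so dim ker(A − (2)·I) = n − 3 = 1

Summary:
  λ = -1: algebraic multiplicity = 3, geometric multiplicity = 1
  λ = 2: algebraic multiplicity = 1, geometric multiplicity = 1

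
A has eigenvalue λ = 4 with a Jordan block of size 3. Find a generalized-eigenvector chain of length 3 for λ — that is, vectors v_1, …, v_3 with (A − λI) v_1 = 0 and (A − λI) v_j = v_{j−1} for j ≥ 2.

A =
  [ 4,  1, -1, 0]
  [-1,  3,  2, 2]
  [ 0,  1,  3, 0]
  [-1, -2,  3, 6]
A Jordan chain for λ = 4 of length 3:
v_1 = (-1, -1, -1, 0)ᵀ
v_2 = (0, -1, 0, -1)ᵀ
v_3 = (1, 0, 0, 0)ᵀ

Let N = A − (4)·I. We want v_3 with N^3 v_3 = 0 but N^2 v_3 ≠ 0; then v_{j-1} := N · v_j for j = 3, …, 2.

Pick v_3 = (1, 0, 0, 0)ᵀ.
Then v_2 = N · v_3 = (0, -1, 0, -1)ᵀ.
Then v_1 = N · v_2 = (-1, -1, -1, 0)ᵀ.

Sanity check: (A − (4)·I) v_1 = (0, 0, 0, 0)ᵀ = 0. ✓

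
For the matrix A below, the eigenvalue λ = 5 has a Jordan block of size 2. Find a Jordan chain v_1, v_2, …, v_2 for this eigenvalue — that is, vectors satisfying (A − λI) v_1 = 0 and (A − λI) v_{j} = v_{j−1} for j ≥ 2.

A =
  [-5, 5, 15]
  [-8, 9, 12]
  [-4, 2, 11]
A Jordan chain for λ = 5 of length 2:
v_1 = (-10, -8, -4)ᵀ
v_2 = (1, 0, 0)ᵀ

Let N = A − (5)·I. We want v_2 with N^2 v_2 = 0 but N^1 v_2 ≠ 0; then v_{j-1} := N · v_j for j = 2, …, 2.

Pick v_2 = (1, 0, 0)ᵀ.
Then v_1 = N · v_2 = (-10, -8, -4)ᵀ.

Sanity check: (A − (5)·I) v_1 = (0, 0, 0)ᵀ = 0. ✓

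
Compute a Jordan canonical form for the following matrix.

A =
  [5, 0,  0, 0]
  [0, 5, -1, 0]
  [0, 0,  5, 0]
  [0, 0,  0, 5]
J_2(5) ⊕ J_1(5) ⊕ J_1(5)

The characteristic polynomial is
  det(x·I − A) = x^4 - 20*x^3 + 150*x^2 - 500*x + 625 = (x - 5)^4

Eigenvalues and multiplicities (the geometric multiplicity of λ is n − rank(A − λI), which equals the number of Jordan blocks for λ):
  λ = 5: algebraic multiplicity = 4, geometric multiplicity = 3

Determining the block sizes for each eigenvalue:
  λ = 5: 3 blocks summing to 4 forces exactly one block of size 2 and the rest size 1 → block sizes [2, 1, 1]

Assembling the blocks gives a Jordan form
J =
  [5, 1, 0, 0]
  [0, 5, 0, 0]
  [0, 0, 5, 0]
  [0, 0, 0, 5]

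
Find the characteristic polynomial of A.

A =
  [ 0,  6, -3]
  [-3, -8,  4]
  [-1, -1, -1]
x^3 + 9*x^2 + 27*x + 27

Expanding det(x·I − A) (e.g. by cofactor expansion or by noting that A is similar to its Jordan form J, which has the same characteristic polynomial as A) gives
  χ_A(x) = x^3 + 9*x^2 + 27*x + 27
which factors as (x + 3)^3. The eigenvalues (with algebraic multiplicities) are λ = -3 with multiplicity 3.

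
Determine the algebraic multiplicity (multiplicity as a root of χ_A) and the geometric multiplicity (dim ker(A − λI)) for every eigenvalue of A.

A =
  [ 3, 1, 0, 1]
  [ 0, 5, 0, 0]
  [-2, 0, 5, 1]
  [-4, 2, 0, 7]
λ = 5: alg = 4, geom = 2

Step 1 — factor the characteristic polynomial to read off the algebraic multiplicities:
  χ_A(x) = (x - 5)^4

Step 2 — compute geometric multiplicities via the rank-nullity identity g(λ) = n − rank(A − λI):
  rank(A − (5)·I) = 2, so dim ker(A − (5)·I) = n − 2 = 2

Summary:
  λ = 5: algebraic multiplicity = 4, geometric multiplicity = 2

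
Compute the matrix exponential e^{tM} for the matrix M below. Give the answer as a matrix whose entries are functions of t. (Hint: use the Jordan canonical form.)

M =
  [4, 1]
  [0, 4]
e^{tM} =
  [exp(4*t), t*exp(4*t)]
  [0, exp(4*t)]

Strategy: write M = P · J · P⁻¹ where J is a Jordan canonical form, so e^{tM} = P · e^{tJ} · P⁻¹, and e^{tJ} can be computed block-by-block.

M has Jordan form
J =
  [4, 1]
  [0, 4]
(up to reordering of blocks).

Per-block formulas:
  For a 2×2 Jordan block J_2(4): exp(t · J_2(4)) = e^(4t)·(I + t·N), where N is the 2×2 nilpotent shift.

After assembling e^{tJ} and conjugating by P, we get:

e^{tM} =
  [exp(4*t), t*exp(4*t)]
  [0, exp(4*t)]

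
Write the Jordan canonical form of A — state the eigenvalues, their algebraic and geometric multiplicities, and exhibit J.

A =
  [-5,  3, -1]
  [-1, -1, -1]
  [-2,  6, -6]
J_2(-4) ⊕ J_1(-4)

The characteristic polynomial is
  det(x·I − A) = x^3 + 12*x^2 + 48*x + 64 = (x + 4)^3

Eigenvalues and multiplicities (the geometric multiplicity of λ is n − rank(A − λI), which equals the number of Jordan blocks for λ):
  λ = -4: algebraic multiplicity = 3, geometric multiplicity = 2

Determining the block sizes for each eigenvalue:
  λ = -4: 2 blocks summing to 3 forces exactly one block of size 2 and the rest size 1 → block sizes [2, 1]

Assembling the blocks gives a Jordan form
J =
  [-4,  1,  0]
  [ 0, -4,  0]
  [ 0,  0, -4]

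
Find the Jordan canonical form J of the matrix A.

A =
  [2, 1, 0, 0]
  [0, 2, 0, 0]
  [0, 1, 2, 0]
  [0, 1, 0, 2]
J_2(2) ⊕ J_1(2) ⊕ J_1(2)

The characteristic polynomial is
  det(x·I − A) = x^4 - 8*x^3 + 24*x^2 - 32*x + 16 = (x - 2)^4

Eigenvalues and multiplicities (the geometric multiplicity of λ is n − rank(A − λI), which equals the number of Jordan blocks for λ):
  λ = 2: algebraic multiplicity = 4, geometric multiplicity = 3

Determining the block sizes for each eigenvalue:
  λ = 2: 3 blocks summing to 4 forces exactly one block of size 2 and the rest size 1 → block sizes [2, 1, 1]

Assembling the blocks gives a Jordan form
J =
  [2, 1, 0, 0]
  [0, 2, 0, 0]
  [0, 0, 2, 0]
  [0, 0, 0, 2]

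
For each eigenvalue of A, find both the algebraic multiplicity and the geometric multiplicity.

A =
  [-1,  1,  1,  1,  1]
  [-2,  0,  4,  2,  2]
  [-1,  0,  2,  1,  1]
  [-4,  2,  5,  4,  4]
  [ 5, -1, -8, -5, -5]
λ = 0: alg = 5, geom = 2

Step 1 — factor the characteristic polynomial to read off the algebraic multiplicities:
  χ_A(x) = x^5

Step 2 — compute geometric multiplicities via the rank-nullity identity g(λ) = n − rank(A − λI):
  rank(A − (0)·I) = 3, so dim ker(A − (0)·I) = n − 3 = 2

Summary:
  λ = 0: algebraic multiplicity = 5, geometric multiplicity = 2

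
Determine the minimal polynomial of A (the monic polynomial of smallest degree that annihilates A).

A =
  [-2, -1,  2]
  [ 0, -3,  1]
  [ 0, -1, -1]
x^3 + 6*x^2 + 12*x + 8

The characteristic polynomial is χ_A(x) = (x + 2)^3, so the eigenvalues are known. The minimal polynomial is
  m_A(x) = Π_λ (x − λ)^{k_λ}
where k_λ is the size of the *largest* Jordan block for λ (equivalently, the smallest k with (A − λI)^k v = 0 for every generalised eigenvector v of λ).

  λ = -2: largest Jordan block has size 3, contributing (x + 2)^3

So m_A(x) = (x + 2)^3 = x^3 + 6*x^2 + 12*x + 8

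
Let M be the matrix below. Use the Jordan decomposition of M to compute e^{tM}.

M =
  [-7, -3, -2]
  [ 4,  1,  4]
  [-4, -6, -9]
e^{tM} =
  [-2*t*exp(-5*t) + exp(-5*t), -3*t*exp(-5*t), -2*t*exp(-5*t)]
  [4*t*exp(-5*t), 6*t*exp(-5*t) + exp(-5*t), 4*t*exp(-5*t)]
  [-4*t*exp(-5*t), -6*t*exp(-5*t), -4*t*exp(-5*t) + exp(-5*t)]

Strategy: write M = P · J · P⁻¹ where J is a Jordan canonical form, so e^{tM} = P · e^{tJ} · P⁻¹, and e^{tJ} can be computed block-by-block.

M has Jordan form
J =
  [-5,  1,  0]
  [ 0, -5,  0]
  [ 0,  0, -5]
(up to reordering of blocks).

Per-block formulas:
  For a 1×1 block at λ = -5: exp(t · [-5]) = [e^(-5t)].
  For a 2×2 Jordan block J_2(-5): exp(t · J_2(-5)) = e^(-5t)·(I + t·N), where N is the 2×2 nilpotent shift.

After assembling e^{tJ} and conjugating by P, we get:

e^{tM} =
  [-2*t*exp(-5*t) + exp(-5*t), -3*t*exp(-5*t), -2*t*exp(-5*t)]
  [4*t*exp(-5*t), 6*t*exp(-5*t) + exp(-5*t), 4*t*exp(-5*t)]
  [-4*t*exp(-5*t), -6*t*exp(-5*t), -4*t*exp(-5*t) + exp(-5*t)]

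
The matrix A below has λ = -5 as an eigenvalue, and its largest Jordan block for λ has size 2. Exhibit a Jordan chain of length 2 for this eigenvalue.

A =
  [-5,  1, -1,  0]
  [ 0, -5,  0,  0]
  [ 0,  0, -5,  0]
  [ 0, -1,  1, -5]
A Jordan chain for λ = -5 of length 2:
v_1 = (1, 0, 0, -1)ᵀ
v_2 = (0, 1, 0, 0)ᵀ

Let N = A − (-5)·I. We want v_2 with N^2 v_2 = 0 but N^1 v_2 ≠ 0; then v_{j-1} := N · v_j for j = 2, …, 2.

Pick v_2 = (0, 1, 0, 0)ᵀ.
Then v_1 = N · v_2 = (1, 0, 0, -1)ᵀ.

Sanity check: (A − (-5)·I) v_1 = (0, 0, 0, 0)ᵀ = 0. ✓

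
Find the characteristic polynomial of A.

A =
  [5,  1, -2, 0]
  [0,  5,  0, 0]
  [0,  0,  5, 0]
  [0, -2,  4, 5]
x^4 - 20*x^3 + 150*x^2 - 500*x + 625

Expanding det(x·I − A) (e.g. by cofactor expansion or by noting that A is similar to its Jordan form J, which has the same characteristic polynomial as A) gives
  χ_A(x) = x^4 - 20*x^3 + 150*x^2 - 500*x + 625
which factors as (x - 5)^4. The eigenvalues (with algebraic multiplicities) are λ = 5 with multiplicity 4.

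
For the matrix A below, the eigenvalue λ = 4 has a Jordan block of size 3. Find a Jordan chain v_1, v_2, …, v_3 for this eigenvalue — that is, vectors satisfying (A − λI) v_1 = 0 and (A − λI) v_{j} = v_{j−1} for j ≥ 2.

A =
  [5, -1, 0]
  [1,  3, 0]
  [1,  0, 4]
A Jordan chain for λ = 4 of length 3:
v_1 = (0, 0, 1)ᵀ
v_2 = (1, 1, 1)ᵀ
v_3 = (1, 0, 0)ᵀ

Let N = A − (4)·I. We want v_3 with N^3 v_3 = 0 but N^2 v_3 ≠ 0; then v_{j-1} := N · v_j for j = 3, …, 2.

Pick v_3 = (1, 0, 0)ᵀ.
Then v_2 = N · v_3 = (1, 1, 1)ᵀ.
Then v_1 = N · v_2 = (0, 0, 1)ᵀ.

Sanity check: (A − (4)·I) v_1 = (0, 0, 0)ᵀ = 0. ✓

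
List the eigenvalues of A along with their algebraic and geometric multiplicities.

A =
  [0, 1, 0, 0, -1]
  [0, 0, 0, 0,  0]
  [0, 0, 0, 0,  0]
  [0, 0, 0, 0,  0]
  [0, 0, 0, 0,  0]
λ = 0: alg = 5, geom = 4

Step 1 — factor the characteristic polynomial to read off the algebraic multiplicities:
  χ_A(x) = x^5

Step 2 — compute geometric multiplicities via the rank-nullity identity g(λ) = n − rank(A − λI):
  rank(A − (0)·I) = 1, so dim ker(A − (0)·I) = n − 1 = 4

Summary:
  λ = 0: algebraic multiplicity = 5, geometric multiplicity = 4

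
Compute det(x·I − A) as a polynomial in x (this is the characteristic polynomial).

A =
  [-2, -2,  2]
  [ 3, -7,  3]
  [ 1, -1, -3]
x^3 + 12*x^2 + 48*x + 64

Expanding det(x·I − A) (e.g. by cofactor expansion or by noting that A is similar to its Jordan form J, which has the same characteristic polynomial as A) gives
  χ_A(x) = x^3 + 12*x^2 + 48*x + 64
which factors as (x + 4)^3. The eigenvalues (with algebraic multiplicities) are λ = -4 with multiplicity 3.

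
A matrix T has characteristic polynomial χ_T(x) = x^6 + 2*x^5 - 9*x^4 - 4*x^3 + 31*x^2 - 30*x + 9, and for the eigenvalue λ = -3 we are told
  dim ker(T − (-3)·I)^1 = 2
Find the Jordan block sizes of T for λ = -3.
Block sizes for λ = -3: [1, 1]

From the dimensions of kernels of powers, the number of Jordan blocks of size at least j is d_j − d_{j−1} where d_j = dim ker(N^j) (with d_0 = 0). Computing the differences gives [2].
The number of blocks of size exactly k is (#blocks of size ≥ k) − (#blocks of size ≥ k + 1), so the partition is: 2 block(s) of size 1.
In nonincreasing order the block sizes are [1, 1].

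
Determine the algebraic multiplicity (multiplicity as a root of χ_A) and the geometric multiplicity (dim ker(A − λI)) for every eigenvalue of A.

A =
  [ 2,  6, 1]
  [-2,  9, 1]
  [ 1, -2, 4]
λ = 5: alg = 3, geom = 1

Step 1 — factor the characteristic polynomial to read off the algebraic multiplicities:
  χ_A(x) = (x - 5)^3

Step 2 — compute geometric multiplicities via the rank-nullity identity g(λ) = n − rank(A − λI):
  rank(A − (5)·I) = 2, so dim ker(A − (5)·I) = n − 2 = 1

Summary:
  λ = 5: algebraic multiplicity = 3, geometric multiplicity = 1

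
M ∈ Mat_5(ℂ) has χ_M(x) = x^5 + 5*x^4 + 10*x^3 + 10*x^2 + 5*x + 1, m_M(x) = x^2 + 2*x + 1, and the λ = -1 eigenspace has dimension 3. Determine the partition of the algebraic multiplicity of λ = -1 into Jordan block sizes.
Block sizes for λ = -1: [2, 2, 1]

Step 1 — from the characteristic polynomial, algebraic multiplicity of λ = -1 is 5. From dim ker(M − (-1)·I) = 3, there are exactly 3 Jordan blocks for λ = -1.
Step 2 — from the minimal polynomial, the factor (x + 1)^2 tells us the largest block for λ = -1 has size 2.
Step 3 — with total size 5, 3 blocks, and largest block 2, the block sizes (in nonincreasing order) are [2, 2, 1].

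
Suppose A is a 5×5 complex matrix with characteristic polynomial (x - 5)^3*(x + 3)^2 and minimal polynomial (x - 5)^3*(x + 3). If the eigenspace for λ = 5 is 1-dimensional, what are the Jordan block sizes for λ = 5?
Block sizes for λ = 5: [3]

Step 1 — from the characteristic polynomial, algebraic multiplicity of λ = 5 is 3. From dim ker(A − (5)·I) = 1, there are exactly 1 Jordan blocks for λ = 5.
Step 2 — from the minimal polynomial, the factor (x − 5)^3 tells us the largest block for λ = 5 has size 3.
Step 3 — with total size 3, 1 blocks, and largest block 3, the block sizes (in nonincreasing order) are [3].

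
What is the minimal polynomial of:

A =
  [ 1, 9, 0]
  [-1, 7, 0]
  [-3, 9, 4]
x^2 - 8*x + 16

The characteristic polynomial is χ_A(x) = (x - 4)^3, so the eigenvalues are known. The minimal polynomial is
  m_A(x) = Π_λ (x − λ)^{k_λ}
where k_λ is the size of the *largest* Jordan block for λ (equivalently, the smallest k with (A − λI)^k v = 0 for every generalised eigenvector v of λ).

  λ = 4: largest Jordan block has size 2, contributing (x − 4)^2

So m_A(x) = (x - 4)^2 = x^2 - 8*x + 16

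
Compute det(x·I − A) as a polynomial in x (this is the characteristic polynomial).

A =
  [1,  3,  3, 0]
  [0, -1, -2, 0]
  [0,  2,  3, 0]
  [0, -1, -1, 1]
x^4 - 4*x^3 + 6*x^2 - 4*x + 1

Expanding det(x·I − A) (e.g. by cofactor expansion or by noting that A is similar to its Jordan form J, which has the same characteristic polynomial as A) gives
  χ_A(x) = x^4 - 4*x^3 + 6*x^2 - 4*x + 1
which factors as (x - 1)^4. The eigenvalues (with algebraic multiplicities) are λ = 1 with multiplicity 4.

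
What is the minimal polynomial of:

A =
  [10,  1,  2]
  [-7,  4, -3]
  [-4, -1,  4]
x^3 - 18*x^2 + 108*x - 216

The characteristic polynomial is χ_A(x) = (x - 6)^3, so the eigenvalues are known. The minimal polynomial is
  m_A(x) = Π_λ (x − λ)^{k_λ}
where k_λ is the size of the *largest* Jordan block for λ (equivalently, the smallest k with (A − λI)^k v = 0 for every generalised eigenvector v of λ).

  λ = 6: largest Jordan block has size 3, contributing (x − 6)^3

So m_A(x) = (x - 6)^3 = x^3 - 18*x^2 + 108*x - 216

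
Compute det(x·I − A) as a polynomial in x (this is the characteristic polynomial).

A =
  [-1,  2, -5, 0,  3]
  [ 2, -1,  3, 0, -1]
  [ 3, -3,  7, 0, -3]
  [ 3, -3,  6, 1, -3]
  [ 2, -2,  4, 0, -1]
x^5 - 5*x^4 + 10*x^3 - 10*x^2 + 5*x - 1

Expanding det(x·I − A) (e.g. by cofactor expansion or by noting that A is similar to its Jordan form J, which has the same characteristic polynomial as A) gives
  χ_A(x) = x^5 - 5*x^4 + 10*x^3 - 10*x^2 + 5*x - 1
which factors as (x - 1)^5. The eigenvalues (with algebraic multiplicities) are λ = 1 with multiplicity 5.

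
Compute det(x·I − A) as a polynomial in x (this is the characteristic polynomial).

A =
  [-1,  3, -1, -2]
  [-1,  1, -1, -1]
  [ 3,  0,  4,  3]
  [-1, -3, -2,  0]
x^4 - 4*x^3 + 6*x^2 - 4*x + 1

Expanding det(x·I − A) (e.g. by cofactor expansion or by noting that A is similar to its Jordan form J, which has the same characteristic polynomial as A) gives
  χ_A(x) = x^4 - 4*x^3 + 6*x^2 - 4*x + 1
which factors as (x - 1)^4. The eigenvalues (with algebraic multiplicities) are λ = 1 with multiplicity 4.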